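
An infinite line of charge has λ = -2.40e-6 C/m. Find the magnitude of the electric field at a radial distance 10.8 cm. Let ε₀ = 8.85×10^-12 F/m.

E = 4.00×10^5 N/C

Coaxial Gaussian cylinder, radius r = 10.8 cm, length L.
Q_enc = λL, so λ_enc = -2.40×10^-6 C/m.
Gauss's law: E·2πrL = λ_enc L/ε₀.
E = |λ_enc|/(2πε₀r) = (2.40×10^-6)/(2π·8.85×10^-12·0.108) = 4.00e5 N/C.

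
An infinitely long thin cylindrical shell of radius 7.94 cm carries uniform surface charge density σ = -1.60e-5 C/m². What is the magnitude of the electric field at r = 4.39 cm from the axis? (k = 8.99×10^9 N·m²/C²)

Coaxial Gaussian cylinder, radius r = 4.39 cm, length L (r < 7.94 cm, inside the shell).
No charge is enclosed, so Gauss's law gives E·2πrL = 0 ⇒ E = 0.

E = 0 (no enclosed charge)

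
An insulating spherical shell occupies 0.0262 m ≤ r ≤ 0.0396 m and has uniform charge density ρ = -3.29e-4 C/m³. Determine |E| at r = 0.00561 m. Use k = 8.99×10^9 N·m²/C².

E = 0 (no enclosed charge)

Symmetry ⇒ E = E(r) r̂. Gaussian sphere of radius r = 0.00561 m (r < 0.0262 m, inside the empty cavity).
No charge is enclosed, so by Gauss's law E·4πr² = 0 ⇒ E = 0.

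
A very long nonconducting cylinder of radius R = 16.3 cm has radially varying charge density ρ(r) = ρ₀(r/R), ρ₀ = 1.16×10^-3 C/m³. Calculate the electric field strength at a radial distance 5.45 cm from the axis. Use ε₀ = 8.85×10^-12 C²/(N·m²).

|E| ≈ 7.96e5 V/m

Take a coaxial cylindrical Gaussian surface of radius r = 5.45 cm and length L (r < R).
λ_enc = ∫₀^r ρ(r')·2πr' dr' = (2πρ₀/R)·r^3/3 = 2.413×10^-6 C/m.
By Gauss's law (flux through the curved wall only), E·2πrL = λ_enc L/ε₀.
E = |λ_enc|/(2πε₀r) = (2.413×10^-6)/(2π·8.85×10^-12·0.0545) = 7.96×10^5 N/C.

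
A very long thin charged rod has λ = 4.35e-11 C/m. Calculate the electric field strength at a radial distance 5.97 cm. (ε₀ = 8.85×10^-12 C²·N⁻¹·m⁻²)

|E| = 13.1 N/C

By cylindrical symmetry E is radial; use a coaxial Gaussian cylinder of radius 5.97 cm and length L.
Q_enc = λL, so λ_enc = 4.35e-11 C/m.
Applying ∮E·dA = Q_enc/ε₀ with the end caps contributing no flux:
E = |λ_enc|/(2πε₀r) = (4.35×10^-11)/(2π·8.85×10^-12·0.0597) = 13.1 N/C.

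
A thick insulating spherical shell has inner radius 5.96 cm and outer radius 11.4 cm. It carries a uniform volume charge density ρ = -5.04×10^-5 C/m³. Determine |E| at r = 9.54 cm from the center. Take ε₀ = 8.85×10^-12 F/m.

E = 1.37×10^5 N/C

Symmetry ⇒ E = E(r) r̂. Gaussian sphere of radius r = 9.54 cm (within the shell material, 5.96 cm < r < 11.4 cm).
Only the shell between 5.96 cm and r is enclosed: Q_enc = ρ·(4π/3)(r³ − a³) = (-5.04×10^-5)·(4π/3)·((0.0954)³ − (0.0596)³) = -1.386×10^-7 C.
Since E is radial and uniform over the Gaussian sphere, Φ = E·4πr² = Q_enc/ε₀.
E = |Q_enc|/(4πε₀r²) = (1.386×10^-7)/(4π·8.85×10^-12·(0.0954)²) = 1.37e5 N/C.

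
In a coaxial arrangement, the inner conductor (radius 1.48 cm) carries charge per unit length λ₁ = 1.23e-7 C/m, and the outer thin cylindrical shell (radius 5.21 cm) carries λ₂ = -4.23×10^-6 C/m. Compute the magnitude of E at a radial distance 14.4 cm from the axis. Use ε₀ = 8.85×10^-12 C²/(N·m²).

E = 5.13e5 N/C

Choose a coaxial cylinder of radius r = 14.4 cm (arbitrary length L) as the Gaussian surface (r > 5.21 cm, enclosing both).
λ_enc = λ₁ + λ₂ = (1.23×10^-7) + (-4.23×10^-6) = -4.107×10^-6 C/m.
Applying ∮E·dA = Q_enc/ε₀ with the end caps contributing no flux:
E = |λ_enc|/(2πε₀r) = (4.107×10^-6)/(2π·8.85×10^-12·0.144) = 5.13×10^5 N/C.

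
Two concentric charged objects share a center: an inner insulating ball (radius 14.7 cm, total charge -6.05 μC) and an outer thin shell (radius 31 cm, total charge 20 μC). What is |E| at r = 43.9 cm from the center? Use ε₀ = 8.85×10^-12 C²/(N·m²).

Symmetry ⇒ E = E(r) r̂. Gaussian sphere of radius r = 43.9 cm (r > 31 cm, enclosing both).
Q_enc = (-6.05 μC) + (20 μC) = 1.395×10^-5 C.
By Gauss's law, ∮E·dA = E·4πr² = Q_enc/ε₀.
E = |Q_enc|/(4πε₀r²) = (1.395×10^-5)/(4π·8.85×10^-12·(0.439)²) = 6.51e5 N/C.

E = 6.51×10^5 N/C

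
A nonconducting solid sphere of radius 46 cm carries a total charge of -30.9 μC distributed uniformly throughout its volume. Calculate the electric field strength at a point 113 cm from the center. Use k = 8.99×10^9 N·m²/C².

|E| ≈ 2.18×10^5 N/C

Take a concentric spherical Gaussian surface of radius r = 113 cm (r > R, so the entire charge is enclosed).
Q_enc = -30.9 μC = -3.09×10^-5 C.
Since E is radial and uniform over the Gaussian sphere, Φ = E·4πr² = Q_enc/ε₀.
E = k|Q_enc|/r² = (8.99×10^9)(3.09e-5)/(1.13)² = 2.18e5 N/C.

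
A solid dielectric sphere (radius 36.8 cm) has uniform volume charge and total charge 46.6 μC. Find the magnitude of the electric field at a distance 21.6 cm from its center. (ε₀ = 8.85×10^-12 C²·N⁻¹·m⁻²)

|E| ≈ 1.82e6 N/C

Take a concentric spherical Gaussian surface of radius r = 21.6 cm (r < R).
Only the charge within r is enclosed: Q_enc = Q·(r/R)³ = (46.6 μC)·(21.6 cm/36.8 cm)³ = 9.423×10^-6 C.
By Gauss's law, ∮E·dA = E·4πr² = Q_enc/ε₀.
E = |Q_enc|/(4πε₀r²) = (9.423e-6)/(4π·8.85×10^-12·(0.216)²) = 1.82×10^6 N/C.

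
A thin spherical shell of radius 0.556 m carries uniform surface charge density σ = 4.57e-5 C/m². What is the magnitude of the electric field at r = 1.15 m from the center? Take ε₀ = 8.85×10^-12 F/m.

Take a concentric spherical Gaussian surface of radius r = 1.15 m (r > 0.556 m).
The entire shell is enclosed: Q_enc = σ·4πR² = (4.57×10^-5)·4π·(0.556)² = 1.775e-4 C.
By Gauss's law, ∮E·dA = E·4πr² = Q_enc/ε₀.
E = |Q_enc|/(4πε₀r²) = (1.775×10^-4)/(4π·8.85×10^-12·(1.15)²) = 1.21e6 N/C.

|E| ≈ 1.21×10^6 N/C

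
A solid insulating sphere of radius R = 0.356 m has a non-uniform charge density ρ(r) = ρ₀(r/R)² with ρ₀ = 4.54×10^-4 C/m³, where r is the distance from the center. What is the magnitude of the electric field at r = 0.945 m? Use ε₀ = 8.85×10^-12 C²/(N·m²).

5.18e5 N/C

Symmetry ⇒ E = E(r) r̂. Gaussian sphere of radius r = 0.945 m (r > R, all charge enclosed).
Q_enc = 4π ∫₀^R ρ₀(r'/R)^2 r'² dr' = 4πρ₀R³/5 = 5.148×10^-5 C.
By Gauss's law, ∮E·dA = E·4πr² = Q_enc/ε₀.
E = |Q_enc|/(4πε₀r²) = (5.148e-5)/(4π·8.85×10^-12·(0.945)²) = 5.18×10^5 N/C.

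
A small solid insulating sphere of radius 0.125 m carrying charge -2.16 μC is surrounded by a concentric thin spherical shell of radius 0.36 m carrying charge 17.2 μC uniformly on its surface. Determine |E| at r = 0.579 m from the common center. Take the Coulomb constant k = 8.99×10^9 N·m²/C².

Symmetry ⇒ E = E(r) r̂. Gaussian sphere of radius r = 0.579 m (r > 0.36 m, enclosing both).
Q_enc = (-2.16 μC) + (17.2 μC) = 1.504×10^-5 C.
Applying ∮E·dA = Q_enc/ε₀ with Φ = E(4πr²):
E = k|Q_enc|/r² = (8.99×10^9)(1.504×10^-5)/(0.579)² = 4.03×10^5 N/C.

|E| ≈ 4.03×10^5 N/C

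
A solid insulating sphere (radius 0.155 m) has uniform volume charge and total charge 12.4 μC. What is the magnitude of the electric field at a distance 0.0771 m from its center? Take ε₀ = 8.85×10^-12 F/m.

Use a concentric Gaussian sphere at r = 0.0771 m (r < R).
For a uniform sphere the enclosed fraction is (r/R)³, so Q_enc = (12.4 μC)(0.0771/0.155)³ = 1.526×10^-6 C.
By Gauss's law, ∮E·dA = E·4πr² = Q_enc/ε₀.
E = |Q_enc|/(4πε₀r²) = (1.526e-6)/(4π·8.85×10^-12·(0.0771)²) = 2.31×10^6 N/C.

E = 2.31e6 V/m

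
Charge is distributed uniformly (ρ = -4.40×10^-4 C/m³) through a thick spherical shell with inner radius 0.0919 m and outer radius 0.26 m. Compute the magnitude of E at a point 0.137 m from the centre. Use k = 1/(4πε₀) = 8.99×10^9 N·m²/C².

|E| = 1.58×10^6 V/m

Symmetry ⇒ E = E(r) r̂. Gaussian sphere of radius r = 0.137 m (within the shell material, 0.0919 m < r < 0.26 m).
Enclosed charge is the volume from a to r: Q_enc = (4π/3)ρ(r³ − a³) = -3.309×10^-6 C.
By Gauss's law, ∮E·dA = E·4πr² = Q_enc/ε₀.
E = k|Q_enc|/r² = (8.99×10^9)(3.309e-6)/(0.137)² = 1.58×10^6 N/C.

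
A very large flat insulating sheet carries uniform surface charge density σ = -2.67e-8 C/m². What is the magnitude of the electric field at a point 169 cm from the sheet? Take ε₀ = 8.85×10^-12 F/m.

|E| = 1.51×10^3 N/C

By planar symmetry E is perpendicular to the sheet and uniform; use a Gaussian pillbox with flat faces of area A on each side of the sheet.
Only the two end caps contribute flux: Φ = 2EA. With Q_enc = σA, Gauss's law gives E = |σ|/(2ε₀).
E = |σ|/(2ε₀) = (2.67×10^-8)/(2·8.85×10^-12) = 1.51×10^3 N/C.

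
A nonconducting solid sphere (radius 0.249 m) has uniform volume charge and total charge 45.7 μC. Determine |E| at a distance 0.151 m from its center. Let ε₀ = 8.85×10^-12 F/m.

Take a concentric spherical Gaussian surface of radius r = 0.151 m (r < R).
For a uniform sphere the enclosed fraction is (r/R)³, so Q_enc = (45.7 μC)(0.151/0.249)³ = 1.019×10^-5 C.
By Gauss's law, ∮E·dA = E·4πr² = Q_enc/ε₀.
E = |Q_enc|/(4πε₀r²) = (1.019×10^-5)/(4π·8.85×10^-12·(0.151)²) = 4.02×10^6 N/C.

E ≈ 4.02×10^6 N/C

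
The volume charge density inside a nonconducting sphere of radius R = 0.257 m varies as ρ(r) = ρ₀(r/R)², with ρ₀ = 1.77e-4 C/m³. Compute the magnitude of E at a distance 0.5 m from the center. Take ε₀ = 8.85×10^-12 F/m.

E = 2.72×10^5 N/C

By spherical symmetry E is radial; choose a Gaussian sphere of radius r = 0.5 m (r > R, all charge enclosed).
Q_enc = 4π ∫₀^R ρ₀(r'/R)^2 r'² dr' = 4πρ₀R³/5 = 7.551×10^-6 C.
Since E is radial and uniform over the Gaussian sphere, Φ = E·4πr² = Q_enc/ε₀.
E = |Q_enc|/(4πε₀r²) = (7.551e-6)/(4π·8.85×10^-12·(0.5)²) = 2.72×10^5 N/C.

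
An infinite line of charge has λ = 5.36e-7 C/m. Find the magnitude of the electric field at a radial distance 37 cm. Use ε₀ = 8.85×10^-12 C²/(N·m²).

E ≈ 2.61×10^4 N/C

By cylindrical symmetry E is radial; use a coaxial Gaussian cylinder of radius 37 cm and length L.
Q_enc = λL, so λ_enc = 5.36×10^-7 C/m.
By Gauss's law (flux through the curved wall only), E·2πrL = λ_enc L/ε₀.
E = |λ_enc|/(2πε₀r) = (5.36e-7)/(2π·8.85×10^-12·0.37) = 2.61e4 N/C.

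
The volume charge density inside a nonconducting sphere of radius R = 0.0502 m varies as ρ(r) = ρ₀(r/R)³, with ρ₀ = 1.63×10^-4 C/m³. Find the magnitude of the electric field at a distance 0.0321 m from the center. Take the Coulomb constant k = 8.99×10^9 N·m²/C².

Symmetry ⇒ E = E(r) r̂. Gaussian sphere of radius r = 0.0321 m (r < R).
Integrate the density: Q_enc = 4π ∫₀^r ρ₀(r'/R)^3 r'² dr' = 4πρ₀ r^6/(6·R³) = 2.952e-9 C.
By Gauss's law, ∮E·dA = E·4πr² = Q_enc/ε₀.
E = k|Q_enc|/r² = (8.99×10^9)(2.952×10^-9)/(0.0321)² = 2.58×10^4 N/C.

E ≈ 2.58×10^4 N/C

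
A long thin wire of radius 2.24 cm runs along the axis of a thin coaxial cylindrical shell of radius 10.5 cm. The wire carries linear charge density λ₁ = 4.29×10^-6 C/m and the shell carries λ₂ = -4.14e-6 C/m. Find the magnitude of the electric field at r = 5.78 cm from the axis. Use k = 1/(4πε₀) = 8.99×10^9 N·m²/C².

|E| ≈ 1.33e6 N/C

Take a coaxial cylindrical Gaussian surface of radius r = 5.78 cm and length L (between the conductors, 2.24 cm < r < 10.5 cm).
The shell at 10.5 cm lies outside the Gaussian surface, so λ_enc = λ₁ = 4.29e-6 C/m.
Since E is radial and uniform over the curved surface, Φ = E·2πrL = Q_enc/ε₀ = λ_enc L/ε₀.
E = 2k|λ_enc|/r = 2(8.99×10^9)(4.29e-6)/(0.0578) = 1.33×10^6 N/C.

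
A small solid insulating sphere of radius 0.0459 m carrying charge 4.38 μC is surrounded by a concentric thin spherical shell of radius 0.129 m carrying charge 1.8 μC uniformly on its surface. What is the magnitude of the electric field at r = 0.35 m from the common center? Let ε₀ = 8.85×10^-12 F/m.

E ≈ 4.54×10^5 N/C

By spherical symmetry E is radial; choose a Gaussian sphere of radius r = 0.35 m (r > 0.129 m, enclosing both).
Q_enc = (4.38 μC) + (1.8 μC) = 6.18×10^-6 C.
Since E is radial and uniform over the Gaussian sphere, Φ = E·4πr² = Q_enc/ε₀.
E = |Q_enc|/(4πε₀r²) = (6.18×10^-6)/(4π·8.85×10^-12·(0.35)²) = 4.54e5 N/C.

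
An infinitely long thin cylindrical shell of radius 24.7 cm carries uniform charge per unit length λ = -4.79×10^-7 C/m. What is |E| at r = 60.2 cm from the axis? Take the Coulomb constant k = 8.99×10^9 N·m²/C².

|E| = 1.43×10^4 V/m

Choose a coaxial cylinder of radius r = 60.2 cm (arbitrary length L) as the Gaussian surface (r > 24.7 cm).
The full line charge is enclosed: λ_enc = -4.79×10^-7 C/m.
By Gauss's law (flux through the curved wall only), E·2πrL = λ_enc L/ε₀.
E = 2k|λ_enc|/r = 2(8.99×10^9)(4.79e-7)/(0.602) = 1.43e4 N/C.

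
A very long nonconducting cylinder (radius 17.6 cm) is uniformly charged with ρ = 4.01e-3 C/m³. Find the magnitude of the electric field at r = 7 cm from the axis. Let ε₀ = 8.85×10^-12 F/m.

Coaxial Gaussian cylinder, radius r = 7 cm, length L (r < R).
Enclosed charge per unit length: λ_enc = ρ·πr² = (4.01×10^-3)π(0.07)² = 6.173×10^-5 C/m.
By Gauss's law (flux through the curved wall only), E·2πrL = λ_enc L/ε₀.
E = |λ_enc|/(2πε₀r) = (6.173e-5)/(2π·8.85×10^-12·0.07) = 1.59×10^7 N/C.

|E| ≈ 1.59e7 N/C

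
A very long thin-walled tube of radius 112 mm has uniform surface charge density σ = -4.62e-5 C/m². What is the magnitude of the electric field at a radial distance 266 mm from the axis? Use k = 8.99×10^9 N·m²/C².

E = 2.20×10^6 N/C

Take a coaxial cylindrical Gaussian surface of radius r = 266 mm and length L (r > 112 mm).
The whole shell is enclosed: λ_enc = σ·2πR = (-4.62×10^-5)·2π·(0.112) = -3.251×10^-5 C/m.
Applying ∮E·dA = Q_enc/ε₀ with the end caps contributing no flux:
E = 2k|λ_enc|/r = 2(8.99×10^9)(3.251×10^-5)/(0.266) = 2.20e6 N/C.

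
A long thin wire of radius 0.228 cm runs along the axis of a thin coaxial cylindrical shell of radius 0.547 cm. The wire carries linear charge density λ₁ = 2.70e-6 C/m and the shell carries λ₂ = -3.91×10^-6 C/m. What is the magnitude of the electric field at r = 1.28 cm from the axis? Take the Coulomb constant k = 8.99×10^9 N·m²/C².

Coaxial Gaussian cylinder, radius r = 1.28 cm, length L (r > 0.547 cm, enclosing both).
λ_enc = λ₁ + λ₂ = (2.70×10^-6) + (-3.91×10^-6) = -1.21×10^-6 C/m.
Since E is radial and uniform over the curved surface, Φ = E·2πrL = Q_enc/ε₀ = λ_enc L/ε₀.
E = 2k|λ_enc|/r = 2(8.99×10^9)(1.21×10^-6)/(0.0128) = 1.70×10^6 N/C.

1.70×10^6 V/m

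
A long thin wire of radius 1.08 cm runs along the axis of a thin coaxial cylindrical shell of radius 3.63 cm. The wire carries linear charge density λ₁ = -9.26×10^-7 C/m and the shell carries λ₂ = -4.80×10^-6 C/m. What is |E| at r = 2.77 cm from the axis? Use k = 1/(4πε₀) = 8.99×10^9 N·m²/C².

6.01×10^5 V/m

By cylindrical symmetry E is radial; use a coaxial Gaussian cylinder of radius 2.77 cm and length L (between the conductors, 1.08 cm < r < 3.63 cm).
The shell at 3.63 cm lies outside the Gaussian surface, so λ_enc = λ₁ = -9.26e-7 C/m.
Gauss's law: E·2πrL = λ_enc L/ε₀.
E = 2k|λ_enc|/r = 2(8.99×10^9)(9.26×10^-7)/(0.0277) = 6.01×10^5 N/C.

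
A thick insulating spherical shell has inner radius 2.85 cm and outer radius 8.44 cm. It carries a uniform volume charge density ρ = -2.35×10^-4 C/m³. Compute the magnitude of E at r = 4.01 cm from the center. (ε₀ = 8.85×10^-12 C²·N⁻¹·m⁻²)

Take a concentric spherical Gaussian surface of radius r = 4.01 cm (within the shell material, 2.85 cm < r < 8.44 cm).
Enclosed charge is the volume from a to r: Q_enc = (4π/3)ρ(r³ − a³) = -4.069×10^-8 C.
Applying ∮E·dA = Q_enc/ε₀ with Φ = E(4πr²):
E = |Q_enc|/(4πε₀r²) = (4.069×10^-8)/(4π·8.85×10^-12·(0.0401)²) = 2.28×10^5 N/C.

|E| ≈ 2.28×10^5 N/C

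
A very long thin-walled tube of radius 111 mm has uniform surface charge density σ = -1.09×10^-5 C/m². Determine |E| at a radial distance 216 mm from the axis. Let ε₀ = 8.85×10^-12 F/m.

Coaxial Gaussian cylinder, radius r = 216 mm, length L (r > 111 mm).
The whole shell is enclosed: λ_enc = σ·2πR = (-1.09e-5)·2π·(0.111) = -7.602×10^-6 C/m.
Gauss's law: E·2πrL = λ_enc L/ε₀.
E = |λ_enc|/(2πε₀r) = (7.602×10^-6)/(2π·8.85×10^-12·0.216) = 6.33×10^5 N/C.

E = 6.33e5 N/C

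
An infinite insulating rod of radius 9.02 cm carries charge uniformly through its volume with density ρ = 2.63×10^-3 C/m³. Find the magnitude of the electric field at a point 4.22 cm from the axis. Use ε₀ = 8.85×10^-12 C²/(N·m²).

Choose a coaxial cylinder of radius r = 4.22 cm (arbitrary length L) as the Gaussian surface (r < R).
Charge inside radius r per length L is ρ·πr²·L, so λ_enc = ρπr² = 1.471e-5 C/m.
Since E is radial and uniform over the curved surface, Φ = E·2πrL = Q_enc/ε₀ = λ_enc L/ε₀.
E = |λ_enc|/(2πε₀r) = (1.471e-5)/(2π·8.85×10^-12·0.0422) = 6.27×10^6 N/C.

|E| = 6.27×10^6 N/C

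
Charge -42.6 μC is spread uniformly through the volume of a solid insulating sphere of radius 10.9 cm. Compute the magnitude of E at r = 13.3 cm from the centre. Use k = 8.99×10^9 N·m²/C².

|E| = 2.17e7 N/C

Symmetry ⇒ E = E(r) r̂. Gaussian sphere of radius r = 13.3 cm (r > R, so the entire charge is enclosed).
Q_enc = -42.6 μC = -4.26e-5 C.
By Gauss's law, ∮E·dA = E·4πr² = Q_enc/ε₀.
E = k|Q_enc|/r² = (8.99×10^9)(4.26×10^-5)/(0.133)² = 2.17e7 N/C.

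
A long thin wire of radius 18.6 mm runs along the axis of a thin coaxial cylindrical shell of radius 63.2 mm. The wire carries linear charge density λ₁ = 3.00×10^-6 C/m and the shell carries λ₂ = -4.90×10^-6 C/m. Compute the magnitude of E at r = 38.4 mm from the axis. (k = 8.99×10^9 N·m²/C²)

|E| = 1.40e6 N/C

Take a coaxial cylindrical Gaussian surface of radius r = 38.4 mm and length L (between the conductors, 18.6 mm < r < 63.2 mm).
Only the inner wire is enclosed; the outer shell contributes nothing inside itself. λ_enc = λ₁ = 3.00×10^-6 C/m.
Gauss's law: E·2πrL = λ_enc L/ε₀.
E = 2k|λ_enc|/r = 2(8.99×10^9)(3.00e-6)/(0.0384) = 1.40×10^6 N/C.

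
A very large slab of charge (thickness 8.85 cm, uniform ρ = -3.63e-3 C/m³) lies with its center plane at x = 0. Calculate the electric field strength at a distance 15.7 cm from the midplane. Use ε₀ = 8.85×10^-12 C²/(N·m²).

The point |x| = 15.7 cm lies outside the slab (half-thickness 0.04425 m). A symmetric pillbox spanning the full slab encloses Q_enc = ρ·d·A.
Flux = 2EA ⇒ E = |ρ|d/(2ε₀), independent of distance outside.
E = (3.63e-3)(0.0885)/(2·8.85×10^-12) = 1.81×10^7 N/C.

E = 1.81×10^7 N/C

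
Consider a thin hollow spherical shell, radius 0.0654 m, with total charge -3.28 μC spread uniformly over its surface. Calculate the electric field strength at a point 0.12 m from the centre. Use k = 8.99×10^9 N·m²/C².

Take a concentric spherical Gaussian surface of radius r = 0.12 m (r > 0.0654 m).
The entire shell is enclosed: Q_enc = -3.28×10^-6 C.
Since E is radial and uniform over the Gaussian sphere, Φ = E·4πr² = Q_enc/ε₀.
E = k|Q_enc|/r² = (8.99×10^9)(3.28×10^-6)/(0.12)² = 2.05×10^6 N/C.

E = 2.05×10^6 V/m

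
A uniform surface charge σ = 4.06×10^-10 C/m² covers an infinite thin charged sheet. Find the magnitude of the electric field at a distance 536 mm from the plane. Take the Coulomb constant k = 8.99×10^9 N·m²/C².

By planar symmetry E is perpendicular to the sheet and uniform; use a Gaussian pillbox with flat faces of area A on each side of the sheet.
Only the two end caps contribute flux: Φ = 2EA. With Q_enc = σA, Gauss's law gives E = |σ|/(2ε₀).
E = 2πk|σ| = 2π(8.99×10^9)(4.06e-10) = 22.9 N/C.

|E| = 22.9 N/C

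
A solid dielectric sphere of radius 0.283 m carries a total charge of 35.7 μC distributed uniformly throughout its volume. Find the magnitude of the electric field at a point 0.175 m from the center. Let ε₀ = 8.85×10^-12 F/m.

E = 2.48×10^6 N/C

By spherical symmetry E is radial; choose a Gaussian sphere of radius r = 0.175 m (r < R).
Only the charge within r is enclosed: Q_enc = Q·(r/R)³ = (35.7 μC)·(0.175 m/0.283 m)³ = 8.442×10^-6 C.
Since E is radial and uniform over the Gaussian sphere, Φ = E·4πr² = Q_enc/ε₀.
E = |Q_enc|/(4πε₀r²) = (8.442×10^-6)/(4π·8.85×10^-12·(0.175)²) = 2.48×10^6 N/C.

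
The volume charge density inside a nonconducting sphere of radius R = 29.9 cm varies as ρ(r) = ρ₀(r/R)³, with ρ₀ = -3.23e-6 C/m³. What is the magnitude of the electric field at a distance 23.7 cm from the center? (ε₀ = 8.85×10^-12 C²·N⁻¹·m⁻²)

By spherical symmetry E is radial; choose a Gaussian sphere of radius r = 23.7 cm (r < R).
Q_enc = ∫₀^r ρ(r')·4πr'² dr' = (4πρ₀/R³) ∫₀^r r'^5 dr' = 4πρ₀ r^6/(6·R³) = -4.485×10^-8 C.
Gauss's law: E·4πr² = Q_enc/ε₀.
E = |Q_enc|/(4πε₀r²) = (4.485×10^-8)/(4π·8.85×10^-12·(0.237)²) = 7.18e3 N/C.

|E| ≈ 7.18e3 N/C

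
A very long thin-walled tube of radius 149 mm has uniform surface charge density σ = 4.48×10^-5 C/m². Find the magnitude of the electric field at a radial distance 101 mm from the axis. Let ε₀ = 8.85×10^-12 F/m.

E = 0 (no enclosed charge)

By cylindrical symmetry E is radial; use a coaxial Gaussian cylinder of radius 101 mm and length L (r < 149 mm, inside the shell).
No charge is enclosed, so Gauss's law gives E·2πrL = 0 ⇒ E = 0.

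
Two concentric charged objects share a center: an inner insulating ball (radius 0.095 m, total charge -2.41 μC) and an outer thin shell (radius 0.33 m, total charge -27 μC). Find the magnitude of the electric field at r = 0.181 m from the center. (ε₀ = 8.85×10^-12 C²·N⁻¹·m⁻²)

Symmetry ⇒ E = E(r) r̂. Gaussian sphere of radius r = 0.181 m (between the bodies, 0.095 m < r < 0.33 m).
Only the inner charge is enclosed; the outer shell contributes nothing inside itself. Q_enc = -2.41 μC = -2.41e-6 C.
By Gauss's law, ∮E·dA = E·4πr² = Q_enc/ε₀.
E = |Q_enc|/(4πε₀r²) = (2.41×10^-6)/(4π·8.85×10^-12·(0.181)²) = 6.61e5 N/C.

|E| = 6.61e5 N/C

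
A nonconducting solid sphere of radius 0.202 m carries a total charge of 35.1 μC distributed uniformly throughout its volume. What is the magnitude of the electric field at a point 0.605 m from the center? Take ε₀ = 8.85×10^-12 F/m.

Use a concentric Gaussian sphere at r = 0.605 m (r > R, so the entire charge is enclosed).
Q_enc = 35.1 μC = 3.51×10^-5 C.
Gauss's law: E·4πr² = Q_enc/ε₀.
E = |Q_enc|/(4πε₀r²) = (3.51×10^-5)/(4π·8.85×10^-12·(0.605)²) = 8.62×10^5 N/C.

|E| = 8.62e5 N/C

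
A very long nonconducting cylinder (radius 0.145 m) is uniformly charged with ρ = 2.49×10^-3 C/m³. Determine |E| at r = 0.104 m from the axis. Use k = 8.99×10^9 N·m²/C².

Coaxial Gaussian cylinder, radius r = 0.104 m, length L (r < R).
Charge inside radius r per length L is ρ·πr²·L, so λ_enc = ρπr² = 8.461e-5 C/m.
Gauss's law: E·2πrL = λ_enc L/ε₀.
E = 2k|λ_enc|/r = 2(8.99×10^9)(8.461e-5)/(0.104) = 1.46e7 N/C.

1.46×10^7 N/C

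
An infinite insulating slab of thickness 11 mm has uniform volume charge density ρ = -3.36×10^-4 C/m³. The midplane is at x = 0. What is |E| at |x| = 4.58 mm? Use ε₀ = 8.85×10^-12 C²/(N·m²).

By symmetry E is perpendicular to the slab. A Gaussian pillbox from −4.58 mm to +4.58 mm (face area A) lies entirely within the slab.
Q_enc = ρ·(2x)·A and flux = 2EA, so 2EA = 2ρxA/ε₀ ⇒ E = |ρ|x/ε₀.
E = (3.36×10^-4)(0.00458)/(8.85×10^-12) = 1.74×10^5 N/C.

E ≈ 1.74×10^5 N/C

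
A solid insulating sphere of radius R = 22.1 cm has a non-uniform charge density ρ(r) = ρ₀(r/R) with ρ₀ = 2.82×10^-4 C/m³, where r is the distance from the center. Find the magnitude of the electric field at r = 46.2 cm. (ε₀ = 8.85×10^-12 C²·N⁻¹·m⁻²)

Take a concentric spherical Gaussian surface of radius r = 46.2 cm (r > R, all charge enclosed).
Q_enc = 4π ∫₀^R ρ₀(r'/R)^1 r'² dr' = 4πρ₀R³/4 = 9.563e-6 C.
Since E is radial and uniform over the Gaussian sphere, Φ = E·4πr² = Q_enc/ε₀.
E = |Q_enc|/(4πε₀r²) = (9.563×10^-6)/(4π·8.85×10^-12·(0.462)²) = 4.03e5 N/C.

|E| ≈ 4.03e5 N/C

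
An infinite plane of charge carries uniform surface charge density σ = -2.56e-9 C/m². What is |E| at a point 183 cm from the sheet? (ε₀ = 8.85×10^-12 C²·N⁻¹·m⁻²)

|E| = 145 N/C

The symmetry is planar: E is normal to the sheet and the same magnitude on both sides. Take a pillbox straddling the sheet with end-cap area A.
Flux Φ = 2EA and Q_enc = σA, so 2EA = σA/ε₀ ⇒ E = |σ|/(2ε₀), independent of distance.
E = |σ|/(2ε₀) = (2.56×10^-9)/(2·8.85×10^-12) = 145 N/C.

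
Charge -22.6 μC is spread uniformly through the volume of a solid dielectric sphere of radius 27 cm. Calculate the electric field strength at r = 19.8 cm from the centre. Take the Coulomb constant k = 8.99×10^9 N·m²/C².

E ≈ 2.04×10^6 N/C

Symmetry ⇒ E = E(r) r̂. Gaussian sphere of radius r = 19.8 cm (r < R).
For a uniform sphere the enclosed fraction is (r/R)³, so Q_enc = (-22.6 μC)(0.198/0.27)³ = -8.913×10^-6 C.
Since E is radial and uniform over the Gaussian sphere, Φ = E·4πr² = Q_enc/ε₀.
E = k|Q_enc|/r² = (8.99×10^9)(8.913×10^-6)/(0.198)² = 2.04e6 N/C.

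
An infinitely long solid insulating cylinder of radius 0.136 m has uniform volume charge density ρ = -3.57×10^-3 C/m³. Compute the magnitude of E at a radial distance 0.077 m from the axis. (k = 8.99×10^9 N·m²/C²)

|E| = 1.55e7 N/C

Take a coaxial cylindrical Gaussian surface of radius r = 0.077 m and length L (r < R).
Charge inside radius r per length L is ρ·πr²·L, so λ_enc = ρπr² = -6.65×10^-5 C/m.
Gauss's law: E·2πrL = λ_enc L/ε₀.
E = 2k|λ_enc|/r = 2(8.99×10^9)(6.65×10^-5)/(0.077) = 1.55×10^7 N/C.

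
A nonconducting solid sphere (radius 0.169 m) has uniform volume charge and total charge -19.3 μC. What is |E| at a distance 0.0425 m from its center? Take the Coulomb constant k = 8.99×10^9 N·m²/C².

E = 1.53×10^6 V/m

Use a concentric Gaussian sphere at r = 0.0425 m (r < R).
Only the charge within r is enclosed: Q_enc = Q·(r/R)³ = (-19.3 μC)·(0.0425 m/0.169 m)³ = -3.069×10^-7 C.
Applying ∮E·dA = Q_enc/ε₀ with Φ = E(4πr²):
E = k|Q_enc|/r² = (8.99×10^9)(3.069×10^-7)/(0.0425)² = 1.53e6 N/C.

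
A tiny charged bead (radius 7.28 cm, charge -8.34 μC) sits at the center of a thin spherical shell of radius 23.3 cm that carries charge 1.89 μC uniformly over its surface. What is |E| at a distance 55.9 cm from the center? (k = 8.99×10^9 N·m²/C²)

1.86×10^5 N/C

Use a concentric Gaussian sphere at r = 55.9 cm (r > 23.3 cm, enclosing both).
Q_enc = (-8.34 μC) + (1.89 μC) = -6.45×10^-6 C.
Since E is radial and uniform over the Gaussian sphere, Φ = E·4πr² = Q_enc/ε₀.
E = k|Q_enc|/r² = (8.99×10^9)(6.45e-6)/(0.559)² = 1.86e5 N/C.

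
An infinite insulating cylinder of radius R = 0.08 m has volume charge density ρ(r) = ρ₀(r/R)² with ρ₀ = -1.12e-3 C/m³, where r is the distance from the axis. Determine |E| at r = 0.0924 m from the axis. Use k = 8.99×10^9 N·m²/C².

|E| ≈ 2.19×10^6 V/m

Take a coaxial cylindrical Gaussian surface of radius r = 0.0924 m and length L (r > R, full charge per length enclosed).
λ_enc = 2π ∫₀^R ρ₀(r'/R)^2 r' dr' = 2πρ₀R²/4 = -1.126×10^-5 C/m.
Since E is radial and uniform over the curved surface, Φ = E·2πrL = Q_enc/ε₀ = λ_enc L/ε₀.
E = 2k|λ_enc|/r = 2(8.99×10^9)(1.126e-5)/(0.0924) = 2.19×10^6 N/C.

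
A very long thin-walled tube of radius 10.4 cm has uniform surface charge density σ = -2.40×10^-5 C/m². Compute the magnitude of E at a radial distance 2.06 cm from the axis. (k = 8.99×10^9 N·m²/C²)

Choose a coaxial cylinder of radius r = 2.06 cm (arbitrary length L) as the Gaussian surface (r < 10.4 cm, inside the shell).
No charge is enclosed, so Gauss's law gives E·2πrL = 0 ⇒ E = 0.

E = 0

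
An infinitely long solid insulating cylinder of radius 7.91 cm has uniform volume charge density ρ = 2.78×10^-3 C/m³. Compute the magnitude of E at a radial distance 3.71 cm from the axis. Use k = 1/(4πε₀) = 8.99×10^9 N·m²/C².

Coaxial Gaussian cylinder, radius r = 3.71 cm, length L (r < R).
Enclosed charge per unit length: λ_enc = ρ·πr² = (2.78×10^-3)π(0.0371)² = 1.202×10^-5 C/m.
Applying ∮E·dA = Q_enc/ε₀ with the end caps contributing no flux:
E = 2k|λ_enc|/r = 2(8.99×10^9)(1.202e-5)/(0.0371) = 5.83×10^6 N/C.

5.83×10^6 V/m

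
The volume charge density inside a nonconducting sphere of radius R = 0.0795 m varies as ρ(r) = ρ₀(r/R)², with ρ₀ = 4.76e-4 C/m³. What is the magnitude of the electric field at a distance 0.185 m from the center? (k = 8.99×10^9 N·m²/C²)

|E| ≈ 1.58×10^5 N/C

Take a concentric spherical Gaussian surface of radius r = 0.185 m (r > R, all charge enclosed).
Q_enc = 4π ∫₀^R ρ₀(r'/R)^2 r'² dr' = 4πρ₀R³/5 = 6.011e-7 C.
Since E is radial and uniform over the Gaussian sphere, Φ = E·4πr² = Q_enc/ε₀.
E = k|Q_enc|/r² = (8.99×10^9)(6.011×10^-7)/(0.185)² = 1.58×10^5 N/C.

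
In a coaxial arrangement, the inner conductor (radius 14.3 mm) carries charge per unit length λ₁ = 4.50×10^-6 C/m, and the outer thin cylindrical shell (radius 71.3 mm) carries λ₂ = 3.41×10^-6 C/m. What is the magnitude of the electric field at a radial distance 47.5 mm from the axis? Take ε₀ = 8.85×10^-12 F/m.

Choose a coaxial cylinder of radius r = 47.5 mm (arbitrary length L) as the Gaussian surface (between the conductors, 14.3 mm < r < 71.3 mm).
Only the inner wire is enclosed; the outer shell contributes nothing inside itself. λ_enc = λ₁ = 4.50×10^-6 C/m.
Applying ∮E·dA = Q_enc/ε₀ with the end caps contributing no flux:
E = |λ_enc|/(2πε₀r) = (4.50×10^-6)/(2π·8.85×10^-12·0.0475) = 1.70e6 N/C.

|E| = 1.70e6 V/m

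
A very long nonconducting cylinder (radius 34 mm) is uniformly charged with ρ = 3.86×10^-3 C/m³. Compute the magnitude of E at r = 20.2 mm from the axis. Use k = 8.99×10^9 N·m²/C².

By cylindrical symmetry E is radial; use a coaxial Gaussian cylinder of radius 20.2 mm and length L (r < R).
Charge inside radius r per length L is ρ·πr²·L, so λ_enc = ρπr² = 4.948×10^-6 C/m.
Since E is radial and uniform over the curved surface, Φ = E·2πrL = Q_enc/ε₀ = λ_enc L/ε₀.
E = 2k|λ_enc|/r = 2(8.99×10^9)(4.948×10^-6)/(0.0202) = 4.40e6 N/C.

4.40×10^6 N/C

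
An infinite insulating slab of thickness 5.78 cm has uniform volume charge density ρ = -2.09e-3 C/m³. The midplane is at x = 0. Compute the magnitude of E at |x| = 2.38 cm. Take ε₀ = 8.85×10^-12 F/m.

|E| = 5.62e6 N/C

By symmetry E is perpendicular to the slab. A Gaussian pillbox from −2.38 cm to +2.38 cm (face area A) lies entirely within the slab.
Q_enc = ρ·(2x)·A and flux = 2EA, so 2EA = 2ρxA/ε₀ ⇒ E = |ρ|x/ε₀.
E = (2.09×10^-3)(0.0238)/(8.85×10^-12) = 5.62×10^6 N/C.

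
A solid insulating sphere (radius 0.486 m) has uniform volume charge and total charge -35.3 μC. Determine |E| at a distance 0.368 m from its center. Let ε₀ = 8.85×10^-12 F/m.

E ≈ 1.02×10^6 N/C

Symmetry ⇒ E = E(r) r̂. Gaussian sphere of radius r = 0.368 m (r < R).
Only the charge within r is enclosed: Q_enc = Q·(r/R)³ = (-35.3 μC)·(0.368 m/0.486 m)³ = -1.533×10^-5 C.
Since E is radial and uniform over the Gaussian sphere, Φ = E·4πr² = Q_enc/ε₀.
E = |Q_enc|/(4πε₀r²) = (1.533×10^-5)/(4π·8.85×10^-12·(0.368)²) = 1.02×10^6 N/C.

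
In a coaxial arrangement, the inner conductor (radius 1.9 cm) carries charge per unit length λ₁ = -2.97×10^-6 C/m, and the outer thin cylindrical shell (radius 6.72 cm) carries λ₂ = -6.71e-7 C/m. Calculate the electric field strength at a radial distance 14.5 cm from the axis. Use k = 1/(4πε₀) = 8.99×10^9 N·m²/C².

By cylindrical symmetry E is radial; use a coaxial Gaussian cylinder of radius 14.5 cm and length L (r > 6.72 cm, enclosing both).
λ_enc = λ₁ + λ₂ = (-2.97×10^-6) + (-6.71×10^-7) = -3.641×10^-6 C/m.
Gauss's law: E·2πrL = λ_enc L/ε₀.
E = 2k|λ_enc|/r = 2(8.99×10^9)(3.641e-6)/(0.145) = 4.51×10^5 N/C.

|E| = 4.51×10^5 N/C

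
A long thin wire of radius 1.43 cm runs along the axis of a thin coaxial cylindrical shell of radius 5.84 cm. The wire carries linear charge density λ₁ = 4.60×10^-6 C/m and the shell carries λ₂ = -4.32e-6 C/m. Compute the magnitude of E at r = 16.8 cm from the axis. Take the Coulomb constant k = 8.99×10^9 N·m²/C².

|E| = 3.00×10^4 V/m

Take a coaxial cylindrical Gaussian surface of radius r = 16.8 cm and length L (r > 5.84 cm, enclosing both).
λ_enc = λ₁ + λ₂ = (4.60×10^-6) + (-4.32×10^-6) = 2.80×10^-7 C/m.
Gauss's law: E·2πrL = λ_enc L/ε₀.
E = 2k|λ_enc|/r = 2(8.99×10^9)(2.80×10^-7)/(0.168) = 3.00e4 N/C.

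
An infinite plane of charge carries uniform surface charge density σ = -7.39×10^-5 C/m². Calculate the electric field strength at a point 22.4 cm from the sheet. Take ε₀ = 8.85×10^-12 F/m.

Choose a cylindrical pillbox piercing the sheet, end faces (area A) parallel to it.
Flux Φ = 2EA and Q_enc = σA, so 2EA = σA/ε₀ ⇒ E = |σ|/(2ε₀), independent of distance.
E = |σ|/(2ε₀) = (7.39e-5)/(2·8.85×10^-12) = 4.18×10^6 N/C.

E ≈ 4.18×10^6 N/C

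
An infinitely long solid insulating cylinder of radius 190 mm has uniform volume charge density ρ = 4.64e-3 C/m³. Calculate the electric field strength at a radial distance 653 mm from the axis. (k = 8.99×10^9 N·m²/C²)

|E| = 1.45×10^7 N/C

Choose a coaxial cylinder of radius r = 653 mm (arbitrary length L) as the Gaussian surface (r > 190 mm, full cross-section enclosed).
λ_enc = ρ·πR² = (4.64×10^-3)π(0.19)² = 5.262e-4 C/m.
By Gauss's law (flux through the curved wall only), E·2πrL = λ_enc L/ε₀.
E = 2k|λ_enc|/r = 2(8.99×10^9)(5.262×10^-4)/(0.653) = 1.45e7 N/C.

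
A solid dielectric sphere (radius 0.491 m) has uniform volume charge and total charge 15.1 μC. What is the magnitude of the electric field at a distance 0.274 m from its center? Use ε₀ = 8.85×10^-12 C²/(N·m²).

|E| ≈ 3.14×10^5 N/C

Use a concentric Gaussian sphere at r = 0.274 m (r < R).
Only the charge within r is enclosed: Q_enc = Q·(r/R)³ = (15.1 μC)·(0.274 m/0.491 m)³ = 2.624×10^-6 C.
By Gauss's law, ∮E·dA = E·4πr² = Q_enc/ε₀.
E = |Q_enc|/(4πε₀r²) = (2.624×10^-6)/(4π·8.85×10^-12·(0.274)²) = 3.14×10^5 N/C.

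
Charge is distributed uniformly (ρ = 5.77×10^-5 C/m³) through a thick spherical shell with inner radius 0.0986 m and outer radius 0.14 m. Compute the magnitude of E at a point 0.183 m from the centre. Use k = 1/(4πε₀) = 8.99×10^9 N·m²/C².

1.16e5 N/C

Use a concentric Gaussian sphere at r = 0.183 m (r > 0.14 m, enclosing the whole shell).
Q_enc = ρ·(4π/3)(b³ − a³) = (5.77×10^-5)·(4π/3)·((0.14)³ − (0.0986)³) = 4.315e-7 C.
By Gauss's law, ∮E·dA = E·4πr² = Q_enc/ε₀.
E = k|Q_enc|/r² = (8.99×10^9)(4.315×10^-7)/(0.183)² = 1.16×10^5 N/C.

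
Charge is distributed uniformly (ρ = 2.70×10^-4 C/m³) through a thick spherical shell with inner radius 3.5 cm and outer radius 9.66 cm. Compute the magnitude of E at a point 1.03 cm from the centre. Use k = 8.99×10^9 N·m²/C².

E = 0 (no enclosed charge)

By spherical symmetry E is radial; choose a Gaussian sphere of radius r = 1.03 cm (r < 3.5 cm, inside the empty cavity).
Q_enc = 0 (all charge lies at larger r); Gauss's law gives E = 0.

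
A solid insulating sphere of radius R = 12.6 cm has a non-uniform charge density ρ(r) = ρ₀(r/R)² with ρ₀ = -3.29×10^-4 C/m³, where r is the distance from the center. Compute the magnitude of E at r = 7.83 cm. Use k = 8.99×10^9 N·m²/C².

|E| ≈ 2.25×10^5 N/C

Symmetry ⇒ E = E(r) r̂. Gaussian sphere of radius r = 7.83 cm (r < R).
Q_enc = ∫₀^r ρ(r')·4πr'² dr' = (4πρ₀/R²) ∫₀^r r'^4 dr' = 4πρ₀ r^5/(5·R²) = -1.533e-7 C.
Gauss's law: E·4πr² = Q_enc/ε₀.
E = k|Q_enc|/r² = (8.99×10^9)(1.533×10^-7)/(0.0783)² = 2.25×10^5 N/C.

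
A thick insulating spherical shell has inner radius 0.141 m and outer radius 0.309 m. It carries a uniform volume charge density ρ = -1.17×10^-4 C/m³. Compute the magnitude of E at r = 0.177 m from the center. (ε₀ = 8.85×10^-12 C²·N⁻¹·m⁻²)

|E| ≈ 3.86×10^5 N/C

Use a concentric Gaussian sphere at r = 0.177 m (within the shell material, 0.141 m < r < 0.309 m).
Enclosed charge is the volume from a to r: Q_enc = (4π/3)ρ(r³ − a³) = -1.344e-6 C.
Since E is radial and uniform over the Gaussian sphere, Φ = E·4πr² = Q_enc/ε₀.
E = |Q_enc|/(4πε₀r²) = (1.344×10^-6)/(4π·8.85×10^-12·(0.177)²) = 3.86×10^5 N/C.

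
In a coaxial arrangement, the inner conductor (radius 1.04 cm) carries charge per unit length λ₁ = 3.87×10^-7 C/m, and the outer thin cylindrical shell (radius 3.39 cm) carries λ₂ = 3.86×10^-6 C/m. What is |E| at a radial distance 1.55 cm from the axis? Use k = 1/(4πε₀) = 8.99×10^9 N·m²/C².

By cylindrical symmetry E is radial; use a coaxial Gaussian cylinder of radius 1.55 cm and length L (between the conductors, 1.04 cm < r < 3.39 cm).
The shell at 3.39 cm lies outside the Gaussian surface, so λ_enc = λ₁ = 3.87×10^-7 C/m.
Since E is radial and uniform over the curved surface, Φ = E·2πrL = Q_enc/ε₀ = λ_enc L/ε₀.
E = 2k|λ_enc|/r = 2(8.99×10^9)(3.87e-7)/(0.0155) = 4.49e5 N/C.

|E| = 4.49e5 N/C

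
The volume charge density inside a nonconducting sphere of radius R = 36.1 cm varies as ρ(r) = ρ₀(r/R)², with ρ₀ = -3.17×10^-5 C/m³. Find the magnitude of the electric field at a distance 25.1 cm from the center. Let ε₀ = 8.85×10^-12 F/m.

|E| = 8.69×10^4 N/C

Use a concentric Gaussian sphere at r = 25.1 cm (r < R).
Integrate the density: Q_enc = 4π ∫₀^r ρ₀(r'/R)^2 r'² dr' = 4πρ₀ r^5/(5·R²) = -6.091e-7 C.
Applying ∮E·dA = Q_enc/ε₀ with Φ = E(4πr²):
E = |Q_enc|/(4πε₀r²) = (6.091×10^-7)/(4π·8.85×10^-12·(0.251)²) = 8.69×10^4 N/C.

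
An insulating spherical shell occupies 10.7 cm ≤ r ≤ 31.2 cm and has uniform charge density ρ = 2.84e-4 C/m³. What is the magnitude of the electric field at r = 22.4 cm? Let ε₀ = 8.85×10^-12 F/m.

Use a concentric Gaussian sphere at r = 22.4 cm (within the shell material, 10.7 cm < r < 31.2 cm).
Enclosed charge is the volume from a to r: Q_enc = (4π/3)ρ(r³ − a³) = 1.191e-5 C.
Applying ∮E·dA = Q_enc/ε₀ with Φ = E(4πr²):
E = |Q_enc|/(4πε₀r²) = (1.191×10^-5)/(4π·8.85×10^-12·(0.224)²) = 2.13×10^6 N/C.

|E| = 2.13e6 N/C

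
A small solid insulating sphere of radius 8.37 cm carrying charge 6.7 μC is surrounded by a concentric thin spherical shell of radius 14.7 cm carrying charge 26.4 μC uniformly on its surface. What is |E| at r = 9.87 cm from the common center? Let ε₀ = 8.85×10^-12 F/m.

By spherical symmetry E is radial; choose a Gaussian sphere of radius r = 9.87 cm (between the bodies, 8.37 cm < r < 14.7 cm).
Only the inner charge is enclosed; the outer shell contributes nothing inside itself. Q_enc = 6.7 μC = 6.70e-6 C.
By Gauss's law, ∮E·dA = E·4πr² = Q_enc/ε₀.
E = |Q_enc|/(4πε₀r²) = (6.70e-6)/(4π·8.85×10^-12·(0.0987)²) = 6.18e6 N/C.

E = 6.18×10^6 N/C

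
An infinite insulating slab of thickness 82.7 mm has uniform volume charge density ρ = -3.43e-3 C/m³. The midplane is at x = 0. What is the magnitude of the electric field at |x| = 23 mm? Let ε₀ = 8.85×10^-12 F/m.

E ≈ 8.91×10^6 V/m

By symmetry E is perpendicular to the slab. A Gaussian pillbox from −23 mm to +23 mm (face area A) lies entirely within the slab.
Q_enc = ρ·(2x)·A and flux = 2EA, so 2EA = 2ρxA/ε₀ ⇒ E = |ρ|x/ε₀.
E = (3.43×10^-3)(0.023)/(8.85×10^-12) = 8.91×10^6 N/C.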